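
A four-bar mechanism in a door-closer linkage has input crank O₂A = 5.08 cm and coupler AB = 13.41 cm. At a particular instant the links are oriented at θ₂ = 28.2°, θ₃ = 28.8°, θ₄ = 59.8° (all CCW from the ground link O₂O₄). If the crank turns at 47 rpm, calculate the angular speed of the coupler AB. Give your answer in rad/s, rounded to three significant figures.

1.90

ω₂ = 4.922 rad/s (from 47 rpm).
Differentiating the loop-closure r₂e^{iθ₂}+r₃e^{iθ₃}=r₁+r₄e^{iθ₄} gives r₂ω₂e^{iθ₂}+r₃ω₃e^{iθ₃}=r₄ω₄e^{iθ₄}.
Eliminating the other unknown: ω₃ = r₂ω₂ sin(θ₄−θ₂) / [r₃ sin(θ₃−θ₄)].
Numerator sine = +0.52399; denominator sine = -0.51504.
Result = 0.0508·4.922·(+0.52399) / (0.1341·(-0.51504)) = -1.8969 rad/s; magnitude 1.8969 rad/s.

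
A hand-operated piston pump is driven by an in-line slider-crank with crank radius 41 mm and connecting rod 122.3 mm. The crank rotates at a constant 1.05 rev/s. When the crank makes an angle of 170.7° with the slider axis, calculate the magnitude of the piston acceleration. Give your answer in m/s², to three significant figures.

1.19

ω = 2π·1.05 = 6.597 rad/s
x(θ) = r cosθ + √(L² − r² sin²θ); with ω constant, a = ω²·d²x/dθ².
d²x/dθ² = −r cosθ − r²(cos2θ)/√u − r⁴ sin²2θ/(4u^{3/2}),  u = L² − r² sin²θ = 0.0149134 m².
Substituting r = 0.041 m, L = 0.1223 m, θ = 170.7°: d²x/dθ² = +0.027375 m.
a = ω²·d²x/dθ² = (6.597)²·(+0.027375) = +1.1915 m/s²;  |a| = 1.1915 m/s².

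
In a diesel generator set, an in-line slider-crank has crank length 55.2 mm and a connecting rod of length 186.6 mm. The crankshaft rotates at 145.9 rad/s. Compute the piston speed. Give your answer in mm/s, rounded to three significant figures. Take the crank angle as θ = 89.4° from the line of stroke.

ω = 145.9 rad/s
For an in-line slider-crank, x = r cosθ + √(L² − r² sin²θ), so v = −rω sinθ·[1 + r cosθ/√(L² − r² sin²θ)].
With r = 0.0552 m, L = 0.1866 m, θ = 89.4°: √(L² − r² sin²θ) = 0.17825 m.
v = −0.0552·145.9·0.99995·[1 + 0.0552·0.01047/0.17825] = -8.0794 m/s.
|v| = 8.0794 m/s = 8079.4 mm/s.

8080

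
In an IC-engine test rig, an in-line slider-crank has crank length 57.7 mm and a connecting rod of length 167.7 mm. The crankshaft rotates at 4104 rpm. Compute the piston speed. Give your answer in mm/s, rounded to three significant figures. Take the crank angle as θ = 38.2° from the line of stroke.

ω = 2π·4104/60 = 429.8 rad/s
For an in-line slider-crank, x = r cosθ + √(L² − r² sin²θ), so v = −rω sinθ·[1 + r cosθ/√(L² − r² sin²θ)].
With r = 0.0577 m, L = 0.1677 m, θ = 38.2°: √(L² − r² sin²θ) = 0.16386 m.
v = −0.0577·429.8·0.61841·[1 + 0.0577·0.78586/0.16386] = -19.579 m/s.
|v| = 19.579 m/s = 19579 mm/s.

19600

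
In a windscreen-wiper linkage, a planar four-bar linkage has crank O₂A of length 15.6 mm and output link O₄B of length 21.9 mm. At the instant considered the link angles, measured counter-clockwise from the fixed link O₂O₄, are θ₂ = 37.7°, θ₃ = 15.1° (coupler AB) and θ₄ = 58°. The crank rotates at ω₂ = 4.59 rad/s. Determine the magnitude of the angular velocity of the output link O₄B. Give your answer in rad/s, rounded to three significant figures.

1.85

ω₂ = 4.59 rad/s
Differentiating the loop-closure r₂e^{iθ₂}+r₃e^{iθ₃}=r₁+r₄e^{iθ₄} gives r₂ω₂e^{iθ₂}+r₃ω₃e^{iθ₃}=r₄ω₄e^{iθ₄}.
Eliminating the other unknown: ω₄ = r₂ω₂ sin(θ₂−θ₃) / [r₄ sin(θ₄−θ₃)].
Numerator sine = +0.38430; denominator sine = +0.68072.
Result = 0.0156·4.59·(+0.38430) / (0.0219·(+0.68072)) = +1.8458 rad/s; magnitude 1.8458 rad/s.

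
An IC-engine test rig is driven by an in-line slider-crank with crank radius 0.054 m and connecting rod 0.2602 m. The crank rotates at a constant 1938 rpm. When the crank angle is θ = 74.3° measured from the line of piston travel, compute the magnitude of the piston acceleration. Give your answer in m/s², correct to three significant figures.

ω = 2π·1938/60 = 202.9 rad/s
x(θ) = r cosθ + √(L² − r² sin²θ); with ω constant, a = ω²·d²x/dθ².
d²x/dθ² = −r cosθ − r²(cos2θ)/√u − r⁴ sin²2θ/(4u^{3/2}),  u = L² − r² sin²θ = 0.0650016 m².
Substituting r = 0.054 m, L = 0.2602 m, θ = 74.3°: d²x/dθ² = -0.0048849 m.
a = ω²·d²x/dθ² = (202.9)²·(-0.0048849) = -201.2 m/s²;  |a| = 201.2 m/s².

201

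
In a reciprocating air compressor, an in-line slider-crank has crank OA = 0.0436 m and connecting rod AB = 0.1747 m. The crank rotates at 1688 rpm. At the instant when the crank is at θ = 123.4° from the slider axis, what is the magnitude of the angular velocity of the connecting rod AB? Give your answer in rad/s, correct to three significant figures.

ω = 176.8 rad/s (converted from 1688 rpm).
The rod makes angle φ with the slider axis where L sinφ = r sinθ; differentiating, L cosφ·φ̇ = r ω cosθ.
L cosφ = √(L² − r² sin²θ) = 0.17087 m.
|ω_rod| = r ω |cosθ| / √(L² − r² sin²θ) = 0.0436·176.8·0.55048/0.17087 = 24.83 rad/s.

24.8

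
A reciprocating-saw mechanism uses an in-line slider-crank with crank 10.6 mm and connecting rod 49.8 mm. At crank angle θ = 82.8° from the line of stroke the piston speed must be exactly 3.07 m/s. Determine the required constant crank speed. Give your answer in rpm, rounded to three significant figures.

2710

For an in-line slider-crank, |v_piston| = rω|sinθ|·[1 + r cosθ/√(L² − r² sin²θ)].
With r = 0.0106 m, L = 0.0498 m, θ = 82.8°: the bracketed kinematic factor |dx/dθ| = 0.010803 m.
ω = v/|dx/dθ| = 3.07/0.010803 = 284.17 rad/s.
N = 60ω/(2π) = 2713.6 rpm.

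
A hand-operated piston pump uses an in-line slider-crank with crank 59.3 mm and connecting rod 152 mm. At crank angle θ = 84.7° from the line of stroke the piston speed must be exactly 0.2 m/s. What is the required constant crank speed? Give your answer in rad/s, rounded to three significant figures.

3.26

For an in-line slider-crank, |v_piston| = rω|sinθ|·[1 + r cosθ/√(L² − r² sin²θ)].
With r = 0.0593 m, L = 0.152 m, θ = 84.7°: the bracketed kinematic factor |dx/dθ| = 0.061356 m.
ω = v/|dx/dθ| = 0.2/0.061356 = 3.2597 rad/s.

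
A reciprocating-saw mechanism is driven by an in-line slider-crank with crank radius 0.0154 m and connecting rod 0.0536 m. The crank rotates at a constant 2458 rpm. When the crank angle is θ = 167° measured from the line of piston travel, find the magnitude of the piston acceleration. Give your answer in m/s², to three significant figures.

729

ω = 2π·2458/60 = 257.4 rad/s
x(θ) = r cosθ + √(L² − r² sin²θ); with ω constant, a = ω²·d²x/dθ².
d²x/dθ² = −r cosθ − r²(cos2θ)/√u − r⁴ sin²2θ/(4u^{3/2}),  u = L² − r² sin²θ = 0.00286096 m².
Substituting r = 0.0154 m, L = 0.0536 m, θ = 167°: d²x/dθ² = +0.011002 m.
a = ω²·d²x/dθ² = (257.4)²·(+0.011002) = +728.97 m/s²;  |a| = 728.97 m/s².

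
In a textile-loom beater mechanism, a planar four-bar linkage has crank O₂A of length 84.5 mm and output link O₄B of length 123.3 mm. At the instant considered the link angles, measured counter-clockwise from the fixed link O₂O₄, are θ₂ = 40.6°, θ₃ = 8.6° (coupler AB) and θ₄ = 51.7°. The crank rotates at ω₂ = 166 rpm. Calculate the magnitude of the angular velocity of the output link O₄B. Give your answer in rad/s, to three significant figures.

9.24

ω₂ = 17.38 rad/s (from 166 rpm).
Differentiating the loop-closure r₂e^{iθ₂}+r₃e^{iθ₃}=r₁+r₄e^{iθ₄} gives r₂ω₂e^{iθ₂}+r₃ω₃e^{iθ₃}=r₄ω₄e^{iθ₄}.
Eliminating the other unknown: ω₄ = r₂ω₂ sin(θ₂−θ₃) / [r₄ sin(θ₄−θ₃)].
Numerator sine = +0.52992; denominator sine = +0.68327.
Result = 0.0845·17.38·(+0.52992) / (0.1233·(+0.68327)) = +9.2394 rad/s; magnitude 9.2394 rad/s.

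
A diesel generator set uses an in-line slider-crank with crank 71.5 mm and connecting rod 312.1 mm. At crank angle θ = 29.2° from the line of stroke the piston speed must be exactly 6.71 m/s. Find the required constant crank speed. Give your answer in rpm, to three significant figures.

1530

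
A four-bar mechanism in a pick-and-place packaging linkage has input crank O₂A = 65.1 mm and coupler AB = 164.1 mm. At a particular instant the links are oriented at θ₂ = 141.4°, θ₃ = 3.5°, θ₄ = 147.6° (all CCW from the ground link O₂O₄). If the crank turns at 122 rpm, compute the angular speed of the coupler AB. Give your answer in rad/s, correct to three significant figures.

0.933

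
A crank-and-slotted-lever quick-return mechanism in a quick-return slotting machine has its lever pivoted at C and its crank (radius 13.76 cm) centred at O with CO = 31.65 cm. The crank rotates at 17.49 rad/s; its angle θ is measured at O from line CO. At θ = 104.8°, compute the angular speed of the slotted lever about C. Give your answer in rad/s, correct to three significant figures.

1.41

ω = 17.49 rad/s
Crank pin A relative to C: A = (d + r cosθ, r sinθ); lever angle φ = atan2(r sinθ, d + r cosθ).
Differentiating tanφ: φ̇ = rω(d cosθ + r)/(d² + r² + 2dr cosθ).
d² + r² + 2dr cosθ = |CA|² = 0.0968565 m²;  d cosθ + r = +0.056751 m.
|ω_lever| = |0.1376·17.49·+0.056751| / 0.0968565 = 1.4101 rad/s.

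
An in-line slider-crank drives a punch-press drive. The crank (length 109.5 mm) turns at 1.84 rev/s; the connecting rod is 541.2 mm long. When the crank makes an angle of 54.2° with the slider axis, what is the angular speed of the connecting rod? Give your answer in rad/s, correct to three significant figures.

1.39

ω = 11.56 rad/s (converted from 1.84 rev/s).
The rod makes angle φ with the slider axis where L sinφ = r sinθ; differentiating, L cosφ·φ̇ = r ω cosθ.
L cosφ = √(L² − r² sin²θ) = 0.53386 m.
|ω_rod| = r ω |cosθ| / √(L² − r² sin²θ) = 0.1095·11.56·0.58496/0.53386 = 1.3871 rad/s.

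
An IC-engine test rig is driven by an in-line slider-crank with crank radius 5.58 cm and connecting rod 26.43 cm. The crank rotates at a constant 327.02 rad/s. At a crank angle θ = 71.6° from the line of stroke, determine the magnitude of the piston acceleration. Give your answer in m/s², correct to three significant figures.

859

ω = 327 rad/s
x(θ) = r cosθ + √(L² − r² sin²θ); with ω constant, a = ω²·d²x/dθ².
d²x/dθ² = −r cosθ − r²(cos2θ)/√u − r⁴ sin²2θ/(4u^{3/2}),  u = L² − r² sin²θ = 0.0670511 m².
Substituting r = 0.0558 m, L = 0.2643 m, θ = 71.6°: d²x/dθ² = -0.0080349 m.
a = ω²·d²x/dθ² = (327)²·(-0.0080349) = -859.27 m/s²;  |a| = 859.27 m/s².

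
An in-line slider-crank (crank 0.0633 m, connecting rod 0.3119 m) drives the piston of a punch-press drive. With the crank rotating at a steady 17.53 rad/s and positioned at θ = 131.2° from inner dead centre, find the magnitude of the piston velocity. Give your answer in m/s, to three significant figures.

0.722

ω = 17.53 rad/s
For an in-line slider-crank, x = r cosθ + √(L² − r² sin²θ), so v = −rω sinθ·[1 + r cosθ/√(L² − r² sin²θ)].
With r = 0.0633 m, L = 0.3119 m, θ = 131.2°: √(L² − r² sin²θ) = 0.30824 m.
v = −0.0633·17.53·0.75241·[1 + 0.0633·-0.65869/0.30824] = -0.72198 m/s.
|v| = 0.72198 m/s.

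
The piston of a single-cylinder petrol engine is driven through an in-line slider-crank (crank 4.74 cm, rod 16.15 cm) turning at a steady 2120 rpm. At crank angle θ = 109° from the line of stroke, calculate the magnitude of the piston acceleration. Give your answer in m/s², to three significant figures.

ω = 2π·2120/60 = 222 rad/s
x(θ) = r cosθ + √(L² − r² sin²θ); with ω constant, a = ω²·d²x/dθ².
d²x/dθ² = −r cosθ − r²(cos2θ)/√u − r⁴ sin²2θ/(4u^{3/2}),  u = L² − r² sin²θ = 0.0240736 m².
Substituting r = 0.0474 m, L = 0.1615 m, θ = 109°: d²x/dθ² = +0.026715 m.
a = ω²·d²x/dθ² = (222)²·(+0.026715) = +1316.7 m/s²;  |a| = 1316.7 m/s².

1320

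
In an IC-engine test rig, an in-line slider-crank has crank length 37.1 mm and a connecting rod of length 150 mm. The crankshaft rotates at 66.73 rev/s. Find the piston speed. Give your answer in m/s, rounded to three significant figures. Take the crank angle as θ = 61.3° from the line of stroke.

ω = 2π·66.7 = 419.3 rad/s
For an in-line slider-crank, x = r cosθ + √(L² − r² sin²θ), so v = −rω sinθ·[1 + r cosθ/√(L² − r² sin²θ)].
With r = 0.0371 m, L = 0.15 m, θ = 61.3°: √(L² − r² sin²θ) = 0.14643 m.
v = −0.0371·419.3·0.87715·[1 + 0.0371·0.48022/0.14643] = -15.304 m/s.
|v| = 15.304 m/s.

15.3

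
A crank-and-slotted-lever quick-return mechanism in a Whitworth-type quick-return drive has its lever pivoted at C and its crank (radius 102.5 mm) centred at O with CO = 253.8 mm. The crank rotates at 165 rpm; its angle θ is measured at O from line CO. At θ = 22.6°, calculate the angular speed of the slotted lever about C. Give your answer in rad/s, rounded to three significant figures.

4.85

ω = 17.28 rad/s (from 165 rpm).
Crank pin A relative to C: A = (d + r cosθ, r sinθ); lever angle φ = atan2(r sinθ, d + r cosθ).
Differentiating tanφ: φ̇ = rω(d cosθ + r)/(d² + r² + 2dr cosθ).
d² + r² + 2dr cosθ = |CA|² = 0.122954 m²;  d cosθ + r = +0.33681 m.
|ω_lever| = |0.1025·17.28·+0.33681| / 0.122954 = 4.8515 rad/s.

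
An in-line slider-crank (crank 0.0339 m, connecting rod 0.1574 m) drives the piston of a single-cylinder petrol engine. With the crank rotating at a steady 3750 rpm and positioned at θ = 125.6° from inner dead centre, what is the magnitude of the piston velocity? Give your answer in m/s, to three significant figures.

ω = 2π·3750/60 = 392.7 rad/s
For an in-line slider-crank, x = r cosθ + √(L² − r² sin²θ), so v = −rω sinθ·[1 + r cosθ/√(L² − r² sin²θ)].
With r = 0.0339 m, L = 0.1574 m, θ = 125.6°: √(L² − r² sin²θ) = 0.15497 m.
v = −0.0339·392.7·0.81310·[1 + 0.0339·-0.58212/0.15497] = -9.446 m/s.
|v| = 9.446 m/s.

9.45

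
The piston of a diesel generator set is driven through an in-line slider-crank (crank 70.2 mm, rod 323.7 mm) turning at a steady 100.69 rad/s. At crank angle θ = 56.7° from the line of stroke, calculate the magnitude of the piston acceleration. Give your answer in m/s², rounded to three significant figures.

330

ω = 100.7 rad/s
x(θ) = r cosθ + √(L² − r² sin²θ); with ω constant, a = ω²·d²x/dθ².
d²x/dθ² = −r cosθ − r²(cos2θ)/√u − r⁴ sin²2θ/(4u^{3/2}),  u = L² − r² sin²θ = 0.101339 m².
Substituting r = 0.0702 m, L = 0.3237 m, θ = 56.7°: d²x/dθ² = -0.032552 m.
a = ω²·d²x/dθ² = (100.7)²·(-0.032552) = -330.03 m/s²;  |a| = 330.03 m/s².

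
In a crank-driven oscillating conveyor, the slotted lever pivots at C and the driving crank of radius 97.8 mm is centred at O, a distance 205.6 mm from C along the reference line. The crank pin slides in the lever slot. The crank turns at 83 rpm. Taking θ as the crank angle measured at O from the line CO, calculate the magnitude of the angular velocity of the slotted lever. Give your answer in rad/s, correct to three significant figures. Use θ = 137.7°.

2.09

ω = 8.692 rad/s (from 83 rpm).
Crank pin A relative to C: A = (d + r cosθ, r sinθ); lever angle φ = atan2(r sinθ, d + r cosθ).
Differentiating tanφ: φ̇ = rω(d cosθ + r)/(d² + r² + 2dr cosθ).
d² + r² + 2dr cosθ = |CA|² = 0.0220917 m²;  d cosθ + r = -0.054268 m.
|ω_lever| = |0.0978·8.692·-0.054268| / 0.0220917 = 2.0882 rad/s.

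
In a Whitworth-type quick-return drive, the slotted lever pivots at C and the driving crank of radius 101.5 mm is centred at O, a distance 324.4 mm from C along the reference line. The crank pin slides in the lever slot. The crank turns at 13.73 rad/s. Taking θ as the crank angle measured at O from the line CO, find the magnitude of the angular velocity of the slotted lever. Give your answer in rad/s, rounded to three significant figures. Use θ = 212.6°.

3.99

ω = 13.73 rad/s
Crank pin A relative to C: A = (d + r cosθ, r sinθ); lever angle φ = atan2(r sinθ, d + r cosθ).
Differentiating tanφ: φ̇ = rω(d cosθ + r)/(d² + r² + 2dr cosθ).
d² + r² + 2dr cosθ = |CA|² = 0.0600594 m²;  d cosθ + r = -0.17179 m.
|ω_lever| = |0.1015·13.73·-0.17179| / 0.0600594 = 3.9862 rad/s.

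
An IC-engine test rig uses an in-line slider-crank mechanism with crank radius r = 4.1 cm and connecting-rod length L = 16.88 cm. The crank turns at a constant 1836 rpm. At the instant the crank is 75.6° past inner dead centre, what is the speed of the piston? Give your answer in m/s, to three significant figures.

8.11

ω = 2π·1836/60 = 192.3 rad/s
For an in-line slider-crank, x = r cosθ + √(L² − r² sin²θ), so v = −rω sinθ·[1 + r cosθ/√(L² − r² sin²θ)].
With r = 0.041 m, L = 0.1688 m, θ = 75.6°: √(L² − r² sin²θ) = 0.16406 m.
v = −0.041·192.3·0.96858·[1 + 0.041·0.24869/0.16406] = -8.1098 m/s.
|v| = 8.1098 m/s.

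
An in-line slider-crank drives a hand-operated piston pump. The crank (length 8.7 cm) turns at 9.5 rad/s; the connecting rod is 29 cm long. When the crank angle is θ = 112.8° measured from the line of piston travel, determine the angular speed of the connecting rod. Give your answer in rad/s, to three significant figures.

ω = 9.5 rad/s
The rod makes angle φ with the slider axis where L sinφ = r sinθ; differentiating, L cosφ·φ̇ = r ω cosθ.
L cosφ = √(L² − r² sin²θ) = 0.27869 m.
|ω_rod| = r ω |cosθ| / √(L² − r² sin²θ) = 0.087·9.5·0.38752/0.27869 = 1.1492 rad/s.

1.15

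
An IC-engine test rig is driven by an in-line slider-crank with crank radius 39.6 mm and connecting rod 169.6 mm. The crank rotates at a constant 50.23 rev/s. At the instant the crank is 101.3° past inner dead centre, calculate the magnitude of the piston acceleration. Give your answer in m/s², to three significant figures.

1640

ω = 2π·50.2 = 315.6 rad/s
x(θ) = r cosθ + √(L² − r² sin²θ); with ω constant, a = ω²·d²x/dθ².
d²x/dθ² = −r cosθ − r²(cos2θ)/√u − r⁴ sin²2θ/(4u^{3/2}),  u = L² − r² sin²θ = 0.0272562 m².
Substituting r = 0.0396 m, L = 0.1696 m, θ = 101.3°: d²x/dθ² = +0.016508 m.
a = ω²·d²x/dθ² = (315.6)²·(+0.016508) = +1644.3 m/s²;  |a| = 1644.3 m/s².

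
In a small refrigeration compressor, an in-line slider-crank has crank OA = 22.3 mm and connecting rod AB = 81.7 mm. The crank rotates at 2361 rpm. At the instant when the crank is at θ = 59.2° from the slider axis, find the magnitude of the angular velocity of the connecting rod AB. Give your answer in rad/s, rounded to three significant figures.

ω = 247.2 rad/s (converted from 2361 rpm).
The rod makes angle φ with the slider axis where L sinφ = r sinθ; differentiating, L cosφ·φ̇ = r ω cosθ.
L cosφ = √(L² − r² sin²θ) = 0.079423 m.
|ω_rod| = r ω |cosθ| / √(L² − r² sin²θ) = 0.0223·247.2·0.51204/0.079423 = 35.546 rad/s.

35.5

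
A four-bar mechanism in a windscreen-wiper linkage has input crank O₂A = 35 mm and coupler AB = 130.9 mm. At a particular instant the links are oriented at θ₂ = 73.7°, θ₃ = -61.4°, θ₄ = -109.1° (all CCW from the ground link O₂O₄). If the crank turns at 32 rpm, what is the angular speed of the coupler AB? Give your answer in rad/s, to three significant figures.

0.0592

ω₂ = 3.351 rad/s (from 32 rpm).
Differentiating the loop-closure r₂e^{iθ₂}+r₃e^{iθ₃}=r₁+r₄e^{iθ₄} gives r₂ω₂e^{iθ₂}+r₃ω₃e^{iθ₃}=r₄ω₄e^{iθ₄}.
Eliminating the other unknown: ω₃ = r₂ω₂ sin(θ₄−θ₂) / [r₃ sin(θ₃−θ₄)].
Numerator sine = +0.04885; denominator sine = +0.73963.
Result = 0.035·3.351·(+0.04885) / (0.1309·(+0.73963)) = +0.059177 rad/s; magnitude 0.059177 rad/s.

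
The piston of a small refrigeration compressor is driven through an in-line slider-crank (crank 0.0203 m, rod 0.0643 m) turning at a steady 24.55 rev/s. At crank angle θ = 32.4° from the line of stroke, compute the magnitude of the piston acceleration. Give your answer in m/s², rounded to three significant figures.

477

ω = 2π·24.6 = 154.3 rad/s
x(θ) = r cosθ + √(L² − r² sin²θ); with ω constant, a = ω²·d²x/dθ².
d²x/dθ² = −r cosθ − r²(cos2θ)/√u − r⁴ sin²2θ/(4u^{3/2}),  u = L² − r² sin²θ = 0.00401617 m².
Substituting r = 0.0203 m, L = 0.0643 m, θ = 32.4°: d²x/dθ² = -0.020045 m.
a = ω²·d²x/dθ² = (154.3)²·(-0.020045) = -476.95 m/s²;  |a| = 476.95 m/s².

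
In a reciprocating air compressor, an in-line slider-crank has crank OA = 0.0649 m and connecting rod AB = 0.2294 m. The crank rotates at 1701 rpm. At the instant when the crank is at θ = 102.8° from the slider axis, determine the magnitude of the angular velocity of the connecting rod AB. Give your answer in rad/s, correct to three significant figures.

ω = 178.1 rad/s (converted from 1701 rpm).
The rod makes angle φ with the slider axis where L sinφ = r sinθ; differentiating, L cosφ·φ̇ = r ω cosθ.
L cosφ = √(L² − r² sin²θ) = 0.2205 m.
|ω_rod| = r ω |cosθ| / √(L² − r² sin²θ) = 0.0649·178.1·0.22155/0.2205 = 11.616 rad/s.

11.6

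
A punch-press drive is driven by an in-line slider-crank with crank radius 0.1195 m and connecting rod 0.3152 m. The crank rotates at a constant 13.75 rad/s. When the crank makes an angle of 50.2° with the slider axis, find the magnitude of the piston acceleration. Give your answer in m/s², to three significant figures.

13.2

ω = 13.75 rad/s
x(θ) = r cosθ + √(L² − r² sin²θ); with ω constant, a = ω²·d²x/dθ².
d²x/dθ² = −r cosθ − r²(cos2θ)/√u − r⁴ sin²2θ/(4u^{3/2}),  u = L² − r² sin²θ = 0.090922 m².
Substituting r = 0.1195 m, L = 0.3152 m, θ = 50.2°: d²x/dθ² = -0.069743 m.
a = ω²·d²x/dθ² = (13.75)²·(-0.069743) = -13.186 m/s²;  |a| = 13.186 m/s².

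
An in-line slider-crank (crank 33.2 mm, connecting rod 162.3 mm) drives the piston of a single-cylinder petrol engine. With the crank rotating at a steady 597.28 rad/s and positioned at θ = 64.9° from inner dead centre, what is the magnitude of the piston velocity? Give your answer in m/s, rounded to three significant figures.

19.5

ω = 597.3 rad/s
For an in-line slider-crank, x = r cosθ + √(L² − r² sin²θ), so v = −rω sinθ·[1 + r cosθ/√(L² − r² sin²θ)].
With r = 0.0332 m, L = 0.1623 m, θ = 64.9°: √(L² − r² sin²θ) = 0.15949 m.
v = −0.0332·597.3·0.90557·[1 + 0.0332·0.42420/0.15949] = -19.543 m/s.
|v| = 19.543 m/s.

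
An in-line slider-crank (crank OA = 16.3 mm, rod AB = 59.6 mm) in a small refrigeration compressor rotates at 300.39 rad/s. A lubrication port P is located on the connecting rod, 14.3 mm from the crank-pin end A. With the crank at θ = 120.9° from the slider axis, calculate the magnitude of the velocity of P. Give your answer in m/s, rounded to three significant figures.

4.48

ω = 300.4 rad/s.  Crank-pin speed |V_A| = rω = 4.8964 m/s, perpendicular to OA.
Rod angle: sinφ = −(r/L) sinθ ⇒ φ = -13.572°; ω_rod = −rω cosθ/√(L²−r²sin²θ) = +43.401 rad/s.
V_P = V_A + ω_rod × AP, with AP = 0.0143 m along the rod.
Components: V_Px = −rω sinθ − a·ω_rod·sinφ = -4.0557 m/s;  V_Py = rω cosθ + a·ω_rod·cosφ = -1.9112 m/s.
|V_P| = √(V_Px² + V_Py²) = 4.4835 m/s.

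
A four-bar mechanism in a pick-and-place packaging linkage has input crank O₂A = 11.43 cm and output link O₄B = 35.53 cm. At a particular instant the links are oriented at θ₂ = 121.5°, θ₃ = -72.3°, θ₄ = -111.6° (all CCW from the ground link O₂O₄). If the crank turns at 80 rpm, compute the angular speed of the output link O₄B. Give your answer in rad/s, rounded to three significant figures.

ω₂ = 8.378 rad/s (from 80 rpm).
Differentiating the loop-closure r₂e^{iθ₂}+r₃e^{iθ₃}=r₁+r₄e^{iθ₄} gives r₂ω₂e^{iθ₂}+r₃ω₃e^{iθ₃}=r₄ω₄e^{iθ₄}.
Eliminating the other unknown: ω₄ = r₂ω₂ sin(θ₂−θ₃) / [r₄ sin(θ₄−θ₃)].
Numerator sine = -0.23853; denominator sine = -0.63338.
Result = 0.1143·8.378·(-0.23853) / (0.3553·(-0.63338)) = +1.015 rad/s; magnitude 1.015 rad/s.

1.01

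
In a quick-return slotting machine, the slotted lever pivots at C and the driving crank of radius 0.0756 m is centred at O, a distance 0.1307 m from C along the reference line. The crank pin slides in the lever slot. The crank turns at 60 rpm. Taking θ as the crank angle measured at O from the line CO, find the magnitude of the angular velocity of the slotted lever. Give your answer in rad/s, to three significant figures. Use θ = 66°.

ω = 6.283 rad/s (from 60 rpm).
Crank pin A relative to C: A = (d + r cosθ, r sinθ); lever angle φ = atan2(r sinθ, d + r cosθ).
Differentiating tanφ: φ̇ = rω(d cosθ + r)/(d² + r² + 2dr cosθ).
d² + r² + 2dr cosθ = |CA|² = 0.0308357 m²;  d cosθ + r = +0.12876 m.
|ω_lever| = |0.0756·6.283·+0.12876| / 0.0308357 = 1.9835 rad/s.

1.98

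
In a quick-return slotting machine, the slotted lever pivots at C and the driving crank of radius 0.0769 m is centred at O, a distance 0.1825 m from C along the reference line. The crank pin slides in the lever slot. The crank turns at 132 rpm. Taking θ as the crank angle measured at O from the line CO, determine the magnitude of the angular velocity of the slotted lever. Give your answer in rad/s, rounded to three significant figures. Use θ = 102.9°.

1.17

ω = 13.82 rad/s (from 132 rpm).
Crank pin A relative to C: A = (d + r cosθ, r sinθ); lever angle φ = atan2(r sinθ, d + r cosθ).
Differentiating tanφ: φ̇ = rω(d cosθ + r)/(d² + r² + 2dr cosθ).
d² + r² + 2dr cosθ = |CA|² = 0.0329536 m²;  d cosθ + r = +0.036157 m.
|ω_lever| = |0.0769·13.82·+0.036157| / 0.0329536 = 1.1663 rad/s.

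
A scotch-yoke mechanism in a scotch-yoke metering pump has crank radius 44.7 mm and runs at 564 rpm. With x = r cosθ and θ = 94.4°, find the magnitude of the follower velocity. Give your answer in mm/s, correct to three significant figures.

2630

ω = 59.06 rad/s (from 564 rpm).
x = r cosθ ⇒ ẋ = −rω sinθ.
|v| = rω|sinθ| = 0.0447·59.06·|sin 94.4°| = 2.6323 m/s = 2632.3 mm/s.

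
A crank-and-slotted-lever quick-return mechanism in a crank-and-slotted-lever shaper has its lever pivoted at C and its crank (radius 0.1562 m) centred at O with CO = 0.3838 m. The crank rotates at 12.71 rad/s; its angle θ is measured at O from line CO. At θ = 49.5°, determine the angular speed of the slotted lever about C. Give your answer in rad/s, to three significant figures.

ω = 12.71 rad/s
Crank pin A relative to C: A = (d + r cosθ, r sinθ); lever angle φ = atan2(r sinθ, d + r cosθ).
Differentiating tanφ: φ̇ = rω(d cosθ + r)/(d² + r² + 2dr cosθ).
d² + r² + 2dr cosθ = |CA|² = 0.249569 m²;  d cosθ + r = +0.40546 m.
|ω_lever| = |0.1562·12.71·+0.40546| / 0.249569 = 3.2254 rad/s.

3.23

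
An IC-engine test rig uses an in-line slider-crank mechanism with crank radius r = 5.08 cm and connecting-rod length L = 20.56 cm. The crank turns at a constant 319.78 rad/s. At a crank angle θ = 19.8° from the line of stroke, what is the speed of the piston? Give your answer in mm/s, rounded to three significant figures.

ω = 319.8 rad/s
For an in-line slider-crank, x = r cosθ + √(L² − r² sin²θ), so v = −rω sinθ·[1 + r cosθ/√(L² − r² sin²θ)].
With r = 0.0508 m, L = 0.2056 m, θ = 19.8°: √(L² − r² sin²θ) = 0.20488 m.
v = −0.0508·319.8·0.33874·[1 + 0.0508·0.94088/0.20488] = -6.7865 m/s.
|v| = 6.7865 m/s = 6786.5 mm/s.

6790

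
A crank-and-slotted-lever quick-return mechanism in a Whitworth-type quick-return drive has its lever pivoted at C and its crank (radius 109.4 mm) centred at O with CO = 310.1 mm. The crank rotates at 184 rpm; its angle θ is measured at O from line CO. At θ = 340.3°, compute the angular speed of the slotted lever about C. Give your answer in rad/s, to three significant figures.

4.92

ω = 19.27 rad/s (from 184 rpm).
Crank pin A relative to C: A = (d + r cosθ, r sinθ); lever angle φ = atan2(r sinθ, d + r cosθ).
Differentiating tanφ: φ̇ = rω(d cosθ + r)/(d² + r² + 2dr cosθ).
d² + r² + 2dr cosθ = |CA|² = 0.172009 m²;  d cosθ + r = +0.40135 m.
|ω_lever| = |0.1094·19.27·+0.40135| / 0.172009 = 4.9185 rad/s.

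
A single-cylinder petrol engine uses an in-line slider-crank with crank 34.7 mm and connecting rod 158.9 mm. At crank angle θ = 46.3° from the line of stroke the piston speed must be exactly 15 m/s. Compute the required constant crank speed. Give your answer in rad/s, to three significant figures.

519

For an in-line slider-crank, |v_piston| = rω|sinθ|·[1 + r cosθ/√(L² − r² sin²θ)].
With r = 0.0347 m, L = 0.1589 m, θ = 46.3°: the bracketed kinematic factor |dx/dθ| = 0.02892 m.
ω = v/|dx/dθ| = 15/0.02892 = 518.67 rad/s.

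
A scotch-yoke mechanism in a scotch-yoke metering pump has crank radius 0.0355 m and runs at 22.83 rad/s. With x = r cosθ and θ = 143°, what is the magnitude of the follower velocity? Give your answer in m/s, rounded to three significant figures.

0.488

ω = 22.83 rad/s
x = r cosθ ⇒ ẋ = −rω sinθ.
|v| = rω|sinθ| = 0.0355·22.83·|sin 143°| = 0.48775 m/s.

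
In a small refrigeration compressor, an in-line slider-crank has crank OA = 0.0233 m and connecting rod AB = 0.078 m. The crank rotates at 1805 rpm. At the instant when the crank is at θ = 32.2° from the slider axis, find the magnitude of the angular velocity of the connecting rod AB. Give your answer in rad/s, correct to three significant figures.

ω = 189 rad/s (converted from 1805 rpm).
The rod makes angle φ with the slider axis where L sinφ = r sinθ; differentiating, L cosφ·φ̇ = r ω cosθ.
L cosφ = √(L² − r² sin²θ) = 0.077005 m.
|ω_rod| = r ω |cosθ| / √(L² − r² sin²θ) = 0.0233·189·0.84619/0.077005 = 48.396 rad/s.

48.4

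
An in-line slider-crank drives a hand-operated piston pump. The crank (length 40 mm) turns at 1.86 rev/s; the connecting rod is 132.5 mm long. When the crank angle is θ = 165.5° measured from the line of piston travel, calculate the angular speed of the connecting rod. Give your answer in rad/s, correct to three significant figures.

ω = 11.69 rad/s (converted from 1.86 rev/s).
The rod makes angle φ with the slider axis where L sinφ = r sinθ; differentiating, L cosφ·φ̇ = r ω cosθ.
L cosφ = √(L² − r² sin²θ) = 0.13212 m.
|ω_rod| = r ω |cosθ| / √(L² − r² sin²θ) = 0.04·11.69·0.96815/0.13212 = 3.4255 rad/s.

3.43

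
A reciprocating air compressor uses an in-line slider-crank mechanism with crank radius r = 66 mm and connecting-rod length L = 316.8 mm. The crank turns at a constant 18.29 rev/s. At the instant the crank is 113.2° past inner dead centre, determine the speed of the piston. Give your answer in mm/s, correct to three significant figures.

6390

ω = 2π·18.3 = 114.9 rad/s
For an in-line slider-crank, x = r cosθ + √(L² − r² sin²θ), so v = −rω sinθ·[1 + r cosθ/√(L² − r² sin²θ)].
With r = 0.066 m, L = 0.3168 m, θ = 113.2°: √(L² − r² sin²θ) = 0.31094 m.
v = −0.066·114.9·0.91914·[1 + 0.066·-0.39394/0.31094] = -6.3884 m/s.
|v| = 6.3884 m/s = 6388.4 mm/s.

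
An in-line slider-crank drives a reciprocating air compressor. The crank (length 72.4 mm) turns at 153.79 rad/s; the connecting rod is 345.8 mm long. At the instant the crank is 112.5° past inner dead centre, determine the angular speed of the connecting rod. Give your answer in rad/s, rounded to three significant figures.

ω = 153.8 rad/s
The rod makes angle φ with the slider axis where L sinφ = r sinθ; differentiating, L cosφ·φ̇ = r ω cosθ.
L cosφ = √(L² − r² sin²θ) = 0.33927 m.
|ω_rod| = r ω |cosθ| / √(L² − r² sin²θ) = 0.0724·153.8·0.38268/0.33927 = 12.559 rad/s.

12.6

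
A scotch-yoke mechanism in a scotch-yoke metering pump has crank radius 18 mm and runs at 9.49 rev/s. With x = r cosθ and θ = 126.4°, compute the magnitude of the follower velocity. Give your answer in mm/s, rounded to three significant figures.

ω = 59.63 rad/s (from 9.49 rev/s).
x = r cosθ ⇒ ẋ = −rω sinθ.
|v| = rω|sinθ| = 0.018·59.63·|sin 126.4°| = 0.86389 m/s = 863.89 mm/s.

864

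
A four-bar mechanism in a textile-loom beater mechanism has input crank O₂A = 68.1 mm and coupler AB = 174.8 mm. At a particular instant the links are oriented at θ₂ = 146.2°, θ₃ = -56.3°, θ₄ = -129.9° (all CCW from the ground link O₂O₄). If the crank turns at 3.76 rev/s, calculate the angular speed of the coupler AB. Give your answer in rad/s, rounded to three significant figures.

ω₂ = 23.62 rad/s (from 3.76 rev/s).
Differentiating the loop-closure r₂e^{iθ₂}+r₃e^{iθ₃}=r₁+r₄e^{iθ₄} gives r₂ω₂e^{iθ₂}+r₃ω₃e^{iθ₃}=r₄ω₄e^{iθ₄}.
Eliminating the other unknown: ω₃ = r₂ω₂ sin(θ₄−θ₂) / [r₃ sin(θ₃−θ₄)].
Numerator sine = +0.99434; denominator sine = +0.95931.
Result = 0.0681·23.62·(+0.99434) / (0.1748·(+0.95931)) = +9.54 rad/s; magnitude 9.54 rad/s.

9.54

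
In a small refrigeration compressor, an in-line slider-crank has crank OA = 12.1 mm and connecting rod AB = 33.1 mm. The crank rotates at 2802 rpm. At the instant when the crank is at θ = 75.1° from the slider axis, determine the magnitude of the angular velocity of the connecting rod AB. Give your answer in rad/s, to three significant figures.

29.5

ω = 293.4 rad/s (converted from 2802 rpm).
The rod makes angle φ with the slider axis where L sinφ = r sinθ; differentiating, L cosφ·φ̇ = r ω cosθ.
L cosφ = √(L² − r² sin²θ) = 0.030966 m.
|ω_rod| = r ω |cosθ| / √(L² − r² sin²θ) = 0.0121·293.4·0.25713/0.030966 = 29.482 rad/s.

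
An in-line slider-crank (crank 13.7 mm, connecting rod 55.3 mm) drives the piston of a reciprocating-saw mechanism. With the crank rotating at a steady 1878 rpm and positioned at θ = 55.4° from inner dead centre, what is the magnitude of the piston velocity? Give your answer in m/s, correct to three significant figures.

ω = 2π·1878/60 = 196.7 rad/s
For an in-line slider-crank, x = r cosθ + √(L² − r² sin²θ), so v = −rω sinθ·[1 + r cosθ/√(L² − r² sin²θ)].
With r = 0.0137 m, L = 0.0553 m, θ = 55.4°: √(L² − r² sin²θ) = 0.054138 m.
v = −0.0137·196.7·0.82314·[1 + 0.0137·0.56784/0.054138] = -2.5365 m/s.
|v| = 2.5365 m/s.

2.54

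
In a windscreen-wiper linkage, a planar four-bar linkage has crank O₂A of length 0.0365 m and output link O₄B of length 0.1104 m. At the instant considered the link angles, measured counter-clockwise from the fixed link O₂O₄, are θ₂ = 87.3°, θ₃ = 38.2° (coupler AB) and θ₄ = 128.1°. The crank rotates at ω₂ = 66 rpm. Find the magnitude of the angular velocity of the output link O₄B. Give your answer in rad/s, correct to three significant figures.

1.73

ω₂ = 6.912 rad/s (from 66 rpm).
Differentiating the loop-closure r₂e^{iθ₂}+r₃e^{iθ₃}=r₁+r₄e^{iθ₄} gives r₂ω₂e^{iθ₂}+r₃ω₃e^{iθ₃}=r₄ω₄e^{iθ₄}.
Eliminating the other unknown: ω₄ = r₂ω₂ sin(θ₂−θ₃) / [r₄ sin(θ₄−θ₃)].
Numerator sine = +0.75585; denominator sine = +1.00000.
Result = 0.0365·6.912·(+0.75585) / (0.1104·(+1.00000)) = +1.7272 rad/s; magnitude 1.7272 rad/s.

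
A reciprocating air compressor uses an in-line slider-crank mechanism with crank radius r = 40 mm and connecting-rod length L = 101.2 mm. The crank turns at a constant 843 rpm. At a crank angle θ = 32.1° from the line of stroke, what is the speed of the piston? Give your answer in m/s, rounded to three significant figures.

2.52

ω = 2π·843/60 = 88.28 rad/s
For an in-line slider-crank, x = r cosθ + √(L² − r² sin²θ), so v = −rω sinθ·[1 + r cosθ/√(L² − r² sin²θ)].
With r = 0.04 m, L = 0.1012 m, θ = 32.1°: √(L² − r² sin²θ) = 0.098943 m.
v = −0.04·88.28·0.53140·[1 + 0.04·0.84712/0.098943] = -2.5191 m/s.
|v| = 2.5191 m/s.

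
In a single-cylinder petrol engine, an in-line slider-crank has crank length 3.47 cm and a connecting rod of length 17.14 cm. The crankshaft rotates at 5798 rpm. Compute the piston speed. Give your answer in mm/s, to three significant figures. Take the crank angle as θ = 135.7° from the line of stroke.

ω = 2π·5798/60 = 607.2 rad/s
For an in-line slider-crank, x = r cosθ + √(L² − r² sin²θ), so v = −rω sinθ·[1 + r cosθ/√(L² − r² sin²θ)].
With r = 0.0347 m, L = 0.1714 m, θ = 135.7°: √(L² − r² sin²θ) = 0.16968 m.
v = −0.0347·607.2·0.69842·[1 + 0.0347·-0.71569/0.16968] = -12.561 m/s.
|v| = 12.561 m/s = 12561 mm/s.

12600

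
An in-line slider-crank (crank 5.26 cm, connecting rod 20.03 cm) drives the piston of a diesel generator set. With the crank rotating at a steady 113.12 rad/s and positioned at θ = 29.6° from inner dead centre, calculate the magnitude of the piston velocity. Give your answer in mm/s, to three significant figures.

ω = 113.1 rad/s
For an in-line slider-crank, x = r cosθ + √(L² − r² sin²θ), so v = −rω sinθ·[1 + r cosθ/√(L² − r² sin²θ)].
With r = 0.0526 m, L = 0.2003 m, θ = 29.6°: √(L² − r² sin²θ) = 0.19861 m.
v = −0.0526·113.1·0.49394·[1 + 0.0526·0.86949/0.19861] = -3.6158 m/s.
|v| = 3.6158 m/s = 3615.8 mm/s.

3620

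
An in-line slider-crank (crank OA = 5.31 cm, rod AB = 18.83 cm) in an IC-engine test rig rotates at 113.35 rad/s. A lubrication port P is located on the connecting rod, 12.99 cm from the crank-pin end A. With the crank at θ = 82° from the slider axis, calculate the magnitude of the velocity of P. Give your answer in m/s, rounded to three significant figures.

6.13

ω = 113.3 rad/s.  Crank-pin speed |V_A| = rω = 6.0189 m/s, perpendicular to OA.
Rod angle: sinφ = −(r/L) sinθ ⇒ φ = -16.216°; ω_rod = −rω cosθ/√(L²−r²sin²θ) = -4.6329 rad/s.
V_P = V_A + ω_rod × AP, with AP = 0.1299 m along the rod.
Components: V_Px = −rω sinθ − a·ω_rod·sinφ = -6.1284 m/s;  V_Py = rω cosθ + a·ω_rod·cosφ = +0.2598 m/s.
|V_P| = √(V_Px² + V_Py²) = 6.1339 m/s.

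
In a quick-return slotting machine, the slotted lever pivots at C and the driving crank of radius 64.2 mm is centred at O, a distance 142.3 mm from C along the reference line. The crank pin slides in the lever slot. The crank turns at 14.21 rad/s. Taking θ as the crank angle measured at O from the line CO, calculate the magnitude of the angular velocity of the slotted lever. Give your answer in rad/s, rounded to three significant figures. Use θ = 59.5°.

ω = 14.21 rad/s
Crank pin A relative to C: A = (d + r cosθ, r sinθ); lever angle φ = atan2(r sinθ, d + r cosθ).
Differentiating tanφ: φ̇ = rω(d cosθ + r)/(d² + r² + 2dr cosθ).
d² + r² + 2dr cosθ = |CA|² = 0.0336443 m²;  d cosθ + r = +0.13642 m.
|ω_lever| = |0.0642·14.21·+0.13642| / 0.0336443 = 3.6992 rad/s.

3.70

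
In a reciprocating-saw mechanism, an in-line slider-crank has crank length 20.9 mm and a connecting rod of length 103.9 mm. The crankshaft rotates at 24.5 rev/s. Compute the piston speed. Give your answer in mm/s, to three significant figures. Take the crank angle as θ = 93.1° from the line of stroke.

3180

ω = 2π·24.5 = 153.9 rad/s
For an in-line slider-crank, x = r cosθ + √(L² − r² sin²θ), so v = −rω sinθ·[1 + r cosθ/√(L² − r² sin²θ)].
With r = 0.0209 m, L = 0.1039 m, θ = 93.1°: √(L² − r² sin²θ) = 0.10178 m.
v = −0.0209·153.9·0.99854·[1 + 0.0209·-0.05408/0.10178] = -3.1769 m/s.
|v| = 3.1769 m/s = 3176.9 mm/s.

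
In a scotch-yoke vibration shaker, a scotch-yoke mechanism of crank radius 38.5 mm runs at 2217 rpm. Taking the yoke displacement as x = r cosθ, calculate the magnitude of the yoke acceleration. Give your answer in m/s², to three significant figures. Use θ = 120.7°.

ω = 232.2 rad/s (from 2217 rpm).
x = r cosθ ⇒ ẍ = −rω² cosθ (ω constant).
|a| = rω²|cosθ| = 0.0385·(232.2)²·|cos 120.7°| = 1059.5 m/s².

1060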